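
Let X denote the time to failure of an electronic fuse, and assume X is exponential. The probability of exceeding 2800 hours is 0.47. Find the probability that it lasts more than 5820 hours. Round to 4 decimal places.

0.2082

e^(−λ·2800) = 0.47 ⇒ λ = −ln(0.47)/2800 = 0.000269651.
P(X > 5820) = e^(−0.000269651·5820) = e^(−1.5694) ≈ 0.2082.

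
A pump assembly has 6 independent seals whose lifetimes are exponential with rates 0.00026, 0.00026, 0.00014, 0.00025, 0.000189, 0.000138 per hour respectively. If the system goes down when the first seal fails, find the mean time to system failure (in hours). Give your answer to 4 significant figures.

808.4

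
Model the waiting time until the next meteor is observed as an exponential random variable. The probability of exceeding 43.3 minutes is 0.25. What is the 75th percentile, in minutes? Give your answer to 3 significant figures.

43.3

e^(−λ·43.3) = 0.25 ⇒ λ = −ln(0.25)/43.3 = 0.032016.
75th percentile: 1 − e^(−λt) = 0.75, t = −ln(0.25)/λ = 43.3 minutes.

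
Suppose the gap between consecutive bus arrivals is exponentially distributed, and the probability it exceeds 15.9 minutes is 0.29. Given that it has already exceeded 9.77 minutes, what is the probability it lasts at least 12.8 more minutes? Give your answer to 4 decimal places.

0.3692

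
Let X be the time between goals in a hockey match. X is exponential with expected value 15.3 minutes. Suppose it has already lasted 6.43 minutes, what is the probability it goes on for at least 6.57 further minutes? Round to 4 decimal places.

0.6509

The rate is λ = 1/15.3 = 0.0653595 per minute.
By the memoryless property, P(X > 6.43+6.57 | X > 6.43) = P(X > 6.57).
P(X > 6.57) = e^(−0.42941) ≈ 0.6509.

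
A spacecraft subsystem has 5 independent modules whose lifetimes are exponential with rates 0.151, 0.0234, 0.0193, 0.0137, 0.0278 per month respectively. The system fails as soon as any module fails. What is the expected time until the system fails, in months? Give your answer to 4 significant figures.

4.252

The time to first failure is exponential with rate Σλ = 0.151 + 0.0234 + 0.0193 + 0.0137 + 0.0278 = 0.2352.
E[min] = 1/Σλ = 1/0.2352 = 4.2517 months.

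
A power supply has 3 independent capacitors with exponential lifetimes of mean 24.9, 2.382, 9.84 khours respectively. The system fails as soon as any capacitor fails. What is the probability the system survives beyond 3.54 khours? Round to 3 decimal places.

The first failure time is exponential with rate Σλ_i = 1/24.9 + 1/2.382 + 1/9.84 = 0.561602 per khour.
P(min > 3.54) = e^(−0.561602·3.54) = e^(−1.9881) ≈ 0.137.

0.137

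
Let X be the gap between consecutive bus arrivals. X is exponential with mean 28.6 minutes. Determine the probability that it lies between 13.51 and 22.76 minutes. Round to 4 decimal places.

0.1723

The rate is λ = 1/28.6 = 0.034965 per minute.
P(13.51 < X < 22.76) = e^(−λ·13.51) − e^(−λ·22.76) = 0.62352 − 0.45122 ≈ 0.1723.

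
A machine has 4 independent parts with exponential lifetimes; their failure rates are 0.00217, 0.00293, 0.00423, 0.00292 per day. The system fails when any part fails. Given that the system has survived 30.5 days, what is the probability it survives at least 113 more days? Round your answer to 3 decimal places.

Time to first failure ~ Exp(Σλ) with Σλ = 0.01225.
By memorylessness, P(T > 30.5+113 | T > 30.5) = P(T > 113) = e^(−0.01225·113) ≈ 0.251.

0.251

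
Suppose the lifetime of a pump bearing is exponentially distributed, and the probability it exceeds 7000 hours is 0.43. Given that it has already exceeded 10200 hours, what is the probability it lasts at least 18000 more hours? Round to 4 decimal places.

From e^(−λ·7000) = 0.43, λ = −ln(0.43)/7000 = 0.000120567.
Memoryless: P(X > 10200+18000 | X > 10200) = P(X > 18000) = e^(−0.000120567·18000) ≈ 0.1142.

0.1142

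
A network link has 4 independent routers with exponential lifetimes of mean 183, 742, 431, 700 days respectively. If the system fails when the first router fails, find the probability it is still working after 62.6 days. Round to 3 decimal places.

The first failure time is exponential with rate Σλ_i = 1/183 + 1/742 + 1/431 + 1/700 = 0.0105609 per day.
P(min > 62.6) = e^(−0.0105609·62.6) = e^(−0.66112) ≈ 0.516.

0.516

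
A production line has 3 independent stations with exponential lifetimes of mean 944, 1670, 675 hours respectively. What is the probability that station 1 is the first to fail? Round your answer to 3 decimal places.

0.337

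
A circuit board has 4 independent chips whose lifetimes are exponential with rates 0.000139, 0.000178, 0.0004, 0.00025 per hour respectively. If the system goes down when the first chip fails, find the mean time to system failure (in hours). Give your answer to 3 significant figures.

1030

The time to first failure is exponential with rate Σλ = 0.000139 + 0.000178 + 0.0004 + 0.00025 = 0.000967.
E[min] = 1/Σλ = 1/0.000967 = 1034.13 hours.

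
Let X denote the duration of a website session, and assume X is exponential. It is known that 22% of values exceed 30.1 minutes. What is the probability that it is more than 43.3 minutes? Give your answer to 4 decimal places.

0.1133

e^(−λ·30.1) = 0.22 ⇒ λ = −ln(0.22)/30.1 = 0.0503032.
P(X > 43.3) = e^(−0.0503032·43.3) = e^(−2.1781) ≈ 0.1133.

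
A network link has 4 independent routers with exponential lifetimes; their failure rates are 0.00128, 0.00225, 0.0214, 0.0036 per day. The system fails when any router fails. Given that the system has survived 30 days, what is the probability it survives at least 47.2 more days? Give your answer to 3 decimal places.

Time to first failure ~ Exp(Σλ) with Σλ = 0.02853.
By memorylessness, P(T > 30+47.2 | T > 30) = P(T > 47.2) = e^(−0.02853·47.2) ≈ 0.260.

0.260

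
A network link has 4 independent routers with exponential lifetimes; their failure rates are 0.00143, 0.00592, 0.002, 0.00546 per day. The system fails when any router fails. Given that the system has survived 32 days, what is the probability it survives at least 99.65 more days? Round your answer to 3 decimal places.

Time to first failure ~ Exp(Σλ) with Σλ = 0.01481.
By memorylessness, P(T > 32+99.65 | T > 32) = P(T > 99.65) = e^(−0.01481·99.65) ≈ 0.229.

0.229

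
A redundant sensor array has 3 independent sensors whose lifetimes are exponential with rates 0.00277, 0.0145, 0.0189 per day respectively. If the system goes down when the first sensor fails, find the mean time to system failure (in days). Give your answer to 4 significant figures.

27.65

The time to first failure is exponential with rate Σλ = 0.00277 + 0.0145 + 0.0189 = 0.03617.
E[min] = 1/Σλ = 1/0.03617 = 27.6472 days.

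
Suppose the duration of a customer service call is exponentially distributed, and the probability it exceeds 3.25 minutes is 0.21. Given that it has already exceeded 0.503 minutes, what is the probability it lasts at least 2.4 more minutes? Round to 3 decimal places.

0.316

From e^(−λ·3.25) = 0.21, λ = −ln(0.21)/3.25 = 0.480199.
Memoryless: P(X > 0.503+2.4 | X > 0.503) = P(X > 2.4) = e^(−0.480199·2.4) ≈ 0.316.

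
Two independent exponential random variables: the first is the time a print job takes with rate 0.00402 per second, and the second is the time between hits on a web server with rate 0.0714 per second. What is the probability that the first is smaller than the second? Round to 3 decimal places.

λ_1 = 0.00402, λ_2 = 0.0714.
For independent exponentials, P(the first < the second) = λ_1/(λ_1+λ_2) = 0.00402/0.07542 ≈ 0.053.

0.053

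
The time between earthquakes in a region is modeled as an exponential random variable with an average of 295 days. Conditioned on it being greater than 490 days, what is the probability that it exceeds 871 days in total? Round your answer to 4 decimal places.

The rate is λ = 1/295 = 0.00338983 per day.
The exponential is memoryless, so the remaining time is again Exp(λ): the condition X > 490 is irrelevant.
P(X > 381) = e^(−1.2915) ≈ 0.2749.

0.2749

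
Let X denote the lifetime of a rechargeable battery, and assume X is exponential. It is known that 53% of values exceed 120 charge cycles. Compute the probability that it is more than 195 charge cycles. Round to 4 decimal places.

e^(−λ·120) = 0.53 ⇒ λ = −ln(0.53)/120 = 0.00529065.
P(X > 195) = e^(−0.00529065·195) = e^(−1.0317) ≈ 0.3564.

0.3564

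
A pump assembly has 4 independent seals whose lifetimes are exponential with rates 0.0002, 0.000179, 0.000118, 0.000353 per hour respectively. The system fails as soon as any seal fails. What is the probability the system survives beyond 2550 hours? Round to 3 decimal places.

0.114

The time to first failure is exponential with rate Σλ = 0.0002 + 0.000179 + 0.000118 + 0.000353 = 0.00085.
P(min > 2550) = e^(−0.00085·2550) = e^(−2.1675) ≈ 0.114.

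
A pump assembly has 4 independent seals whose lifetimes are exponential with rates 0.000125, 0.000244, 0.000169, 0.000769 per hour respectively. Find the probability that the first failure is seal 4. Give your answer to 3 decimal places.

The time to first failure is exponential with rate Σλ = 0.000125 + 0.000244 + 0.000169 + 0.000769 = 0.001307.
P(seal 4 first) = λ_4/Σλ = 0.000769/0.001307 ≈ 0.588.

0.588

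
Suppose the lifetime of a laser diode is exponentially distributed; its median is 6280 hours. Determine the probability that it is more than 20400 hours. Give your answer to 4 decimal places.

0.1052

For an exponential, median = ln(2)/λ, so λ = ln 2 / 6280 = 0.000110374 per hour.
P(X > 20400) = e^(−λ·20400) = e^(−2.2516) ≈ 0.1052.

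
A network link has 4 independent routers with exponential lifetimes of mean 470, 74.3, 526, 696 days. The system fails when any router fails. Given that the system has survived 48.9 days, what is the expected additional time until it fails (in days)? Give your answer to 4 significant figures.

52.84

First-failure rate Σλ = 1/470 + 1/74.3 + 1/526 + 1/696 = 0.0189245.
By memorylessness the expected residual is 1/Σλ = 52.8415 days, regardless of the 48.9 already elapsed.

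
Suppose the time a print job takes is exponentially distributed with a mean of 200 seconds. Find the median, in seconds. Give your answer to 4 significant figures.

The rate is λ = 1/200 = 0.005 per second.
Set 1 − e^(−λt) = 0.5, so t = −ln(0.5)/λ = 0.69315/0.005 ≈ 138.629 seconds.

138.6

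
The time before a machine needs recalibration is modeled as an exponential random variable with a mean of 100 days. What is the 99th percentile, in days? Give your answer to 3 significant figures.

461

The rate is λ = 1/100 = 0.01 per day.
Set 1 − e^(−λt) = 0.99, so t = −ln(0.01)/λ = 4.6052/0.01 ≈ 460.517 days.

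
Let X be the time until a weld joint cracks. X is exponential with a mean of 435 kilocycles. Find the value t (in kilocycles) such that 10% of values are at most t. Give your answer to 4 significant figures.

The rate is λ = 1/435 = 0.00229885 per kilocycle.
Set 1 − e^(−λt) = 0.1, so t = −ln(0.9)/λ = 0.10536/0.00229885 ≈ 45.8318 kilocycles.

45.83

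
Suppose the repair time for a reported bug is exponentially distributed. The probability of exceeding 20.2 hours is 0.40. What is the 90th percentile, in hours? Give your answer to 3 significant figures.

e^(−λ·20.2) = 0.40 ⇒ λ = −ln(0.40)/20.2 = 0.0453609.
90th percentile: 1 − e^(−λt) = 0.9, t = −ln(0.1)/λ = 50.7614 hours.

50.8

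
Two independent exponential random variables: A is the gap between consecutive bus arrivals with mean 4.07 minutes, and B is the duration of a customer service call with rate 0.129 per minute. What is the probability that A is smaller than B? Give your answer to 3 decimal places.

0.656

λ_1 = 1/4.07 = 0.2457, λ_2 = 0.129.
For independent exponentials, P(A < B) = λ_1/(λ_1+λ_2) = 0.2457/0.3747 ≈ 0.656.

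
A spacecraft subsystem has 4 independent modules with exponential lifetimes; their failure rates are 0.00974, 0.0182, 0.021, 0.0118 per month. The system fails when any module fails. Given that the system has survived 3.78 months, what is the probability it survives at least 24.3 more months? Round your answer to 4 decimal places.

Time to first failure ~ Exp(Σλ) with Σλ = 0.06074.
By memorylessness, P(T > 3.78+24.3 | T > 3.78) = P(T > 24.3) = e^(−0.06074·24.3) ≈ 0.2286.

0.2286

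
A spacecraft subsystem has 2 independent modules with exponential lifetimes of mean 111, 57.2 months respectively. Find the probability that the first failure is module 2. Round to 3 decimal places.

Rates: λ_i = 1/mean_i → 0.00900901, 0.0174825; Σλ = 0.0264915.
P(module 2 first) = λ_2/Σλ = 0.0174825/0.0264915 ≈ 0.660.

0.660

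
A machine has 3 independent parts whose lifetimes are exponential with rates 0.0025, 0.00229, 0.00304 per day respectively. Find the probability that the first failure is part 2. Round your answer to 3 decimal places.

0.292

The time to first failure is exponential with rate Σλ = 0.0025 + 0.00229 + 0.00304 = 0.00783.
P(part 2 first) = λ_2/Σλ = 0.00229/0.00783 ≈ 0.292.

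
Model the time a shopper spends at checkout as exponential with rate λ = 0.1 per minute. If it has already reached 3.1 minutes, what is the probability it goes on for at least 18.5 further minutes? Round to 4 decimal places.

P(X > s+t | X > s) = e^(−λ(s+t))/e^(−λs) = e^(−λt), independent of s = 3.1.
P(X > 18.5) = e^(−1.85) ≈ 0.1572.

0.1572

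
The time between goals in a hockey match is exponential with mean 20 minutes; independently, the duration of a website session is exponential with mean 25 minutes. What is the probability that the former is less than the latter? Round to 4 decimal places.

0.5556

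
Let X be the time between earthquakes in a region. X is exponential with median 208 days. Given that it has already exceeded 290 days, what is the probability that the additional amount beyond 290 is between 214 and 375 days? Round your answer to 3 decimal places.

0.204

For an exponential, median = ln(2)/λ, so λ = ln 2 / 208 = 0.00333244 per day.
Memoryless: the residual past 290 is again Exp(λ).
P(214 < residual < 375) = e^(−λ·214) − e^(−λ·375) = 0.49010 − 0.28660 ≈ 0.204.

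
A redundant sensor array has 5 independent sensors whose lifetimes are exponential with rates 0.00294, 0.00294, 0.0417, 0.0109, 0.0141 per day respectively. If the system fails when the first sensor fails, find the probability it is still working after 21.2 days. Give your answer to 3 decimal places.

0.215

The time to first failure is exponential with rate Σλ = 0.00294 + 0.00294 + 0.0417 + 0.0109 + 0.0141 = 0.07258.
P(min > 21.2) = e^(−0.07258·21.2) = e^(−1.5387) ≈ 0.215.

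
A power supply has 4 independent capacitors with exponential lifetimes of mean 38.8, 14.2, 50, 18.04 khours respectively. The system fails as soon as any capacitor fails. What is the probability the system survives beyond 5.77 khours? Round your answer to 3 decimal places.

The first failure time is exponential with rate Σλ_i = 1/38.8 + 1/14.2 + 1/50 + 1/18.04 = 0.171628 per khour.
P(min > 5.77) = e^(−0.171628·5.77) = e^(−0.99029) ≈ 0.371.

0.371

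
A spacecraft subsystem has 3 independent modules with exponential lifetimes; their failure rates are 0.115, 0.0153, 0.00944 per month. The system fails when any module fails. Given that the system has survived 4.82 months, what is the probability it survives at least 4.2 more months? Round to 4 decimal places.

Time to first failure ~ Exp(Σλ) with Σλ = 0.13974.
By memorylessness, P(T > 4.82+4.2 | T > 4.82) = P(T > 4.2) = e^(−0.13974·4.2) ≈ 0.5560.

0.5560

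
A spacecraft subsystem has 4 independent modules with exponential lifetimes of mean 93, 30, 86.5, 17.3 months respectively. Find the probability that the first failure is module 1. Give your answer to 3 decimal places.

Rates: λ_i = 1/mean_i → 0.0107527, 0.0333333, 0.0115607, 0.0578035; Σλ = 0.11345.
P(module 1 first) = λ_1/Σλ = 0.0107527/0.11345 ≈ 0.095.

0.095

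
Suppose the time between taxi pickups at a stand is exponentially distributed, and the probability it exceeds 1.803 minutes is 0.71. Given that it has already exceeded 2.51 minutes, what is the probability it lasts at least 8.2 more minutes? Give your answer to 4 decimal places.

0.2106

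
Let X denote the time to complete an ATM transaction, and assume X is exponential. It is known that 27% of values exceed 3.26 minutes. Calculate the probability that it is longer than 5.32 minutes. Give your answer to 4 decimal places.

e^(−λ·3.26) = 0.27 ⇒ λ = −ln(0.27)/3.26 = 0.401636.
P(X > 5.32) = e^(−0.401636·5.32) = e^(−2.1367) ≈ 0.1180.

0.1180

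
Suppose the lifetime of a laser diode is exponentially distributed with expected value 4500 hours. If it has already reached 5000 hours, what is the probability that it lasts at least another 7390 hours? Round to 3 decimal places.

The rate is λ = 1/4500 = 0.000222222 per hour.
The exponential is memoryless, so the remaining time is again Exp(λ): the condition X > 5000 is irrelevant.
P(X > 7390) = e^(−1.6422) ≈ 0.194.

0.194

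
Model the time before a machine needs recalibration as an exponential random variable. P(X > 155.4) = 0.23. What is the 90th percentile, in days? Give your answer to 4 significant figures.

243.5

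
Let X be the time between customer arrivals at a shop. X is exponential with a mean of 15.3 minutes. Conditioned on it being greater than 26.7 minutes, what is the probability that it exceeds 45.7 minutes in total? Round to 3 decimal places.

The rate is λ = 1/15.3 = 0.0653595 per minute.
The exponential is memoryless, so the remaining time is again Exp(λ): the condition X > 26.7 is irrelevant.
P(X > 19) = e^(−1.2418) ≈ 0.289.

0.289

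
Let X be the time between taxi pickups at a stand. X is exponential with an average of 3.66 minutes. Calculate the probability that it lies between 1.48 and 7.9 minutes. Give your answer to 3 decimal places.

The rate is λ = 1/3.66 = 0.273224 per minute.
P(1.48 < X < 7.9) = e^(−λ·1.48) − e^(−λ·7.9) = 0.66740 − 0.11550 ≈ 0.552.

0.552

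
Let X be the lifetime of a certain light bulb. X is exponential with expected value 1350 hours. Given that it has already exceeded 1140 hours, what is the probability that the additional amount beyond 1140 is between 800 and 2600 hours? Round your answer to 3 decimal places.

0.407

The rate is λ = 1/1350 = 0.000740741 per hour.
Memoryless: the residual past 1140 is again Exp(λ).
P(800 < residual < 2600) = e^(−λ·800) − e^(−λ·2600) = 0.55289 − 0.14574 ≈ 0.407.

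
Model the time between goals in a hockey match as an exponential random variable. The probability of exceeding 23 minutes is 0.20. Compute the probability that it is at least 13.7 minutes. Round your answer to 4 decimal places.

0.3834

e^(−λ·23) = 0.20 ⇒ λ = −ln(0.20)/23 = 0.0699756.
P(X > 13.7) = e^(−0.0699756·13.7) = e^(−0.95867) ≈ 0.3834.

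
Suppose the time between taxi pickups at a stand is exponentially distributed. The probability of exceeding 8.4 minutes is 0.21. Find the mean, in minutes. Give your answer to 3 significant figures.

e^(−λ·8.4) = 0.21 ⇒ λ = −ln(0.21)/8.4 = 0.185791.
Mean = 1/λ = 5.38238 minutes.

5.38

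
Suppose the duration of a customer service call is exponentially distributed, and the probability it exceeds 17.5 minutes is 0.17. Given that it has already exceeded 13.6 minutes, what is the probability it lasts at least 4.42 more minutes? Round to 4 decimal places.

0.6392

From e^(−λ·17.5) = 0.17, λ = −ln(0.17)/17.5 = 0.101255.
Memoryless: P(X > 13.6+4.42 | X > 13.6) = P(X > 4.42) = e^(−0.101255·4.42) ≈ 0.6392.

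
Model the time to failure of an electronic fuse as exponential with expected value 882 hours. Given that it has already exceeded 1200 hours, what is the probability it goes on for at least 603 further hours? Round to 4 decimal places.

0.5048

The rate is λ = 1/882 = 0.00113379 per hour.
By the memoryless property, P(X > 1200+603 | X > 1200) = P(X > 603).
P(X > 603) = e^(−0.68367) ≈ 0.5048.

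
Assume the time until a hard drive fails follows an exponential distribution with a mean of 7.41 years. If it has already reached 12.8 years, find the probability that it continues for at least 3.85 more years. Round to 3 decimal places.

0.595

The rate is λ = 1/7.41 = 0.134953 per year.
The exponential is memoryless, so the remaining time is again Exp(λ): the condition X > 12.8 is irrelevant.
P(X > 3.85) = e^(−0.51957) ≈ 0.595.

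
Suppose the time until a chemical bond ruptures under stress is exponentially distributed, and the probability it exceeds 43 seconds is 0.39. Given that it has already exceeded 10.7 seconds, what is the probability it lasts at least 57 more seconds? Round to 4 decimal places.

From e^(−λ·43) = 0.39, λ = −ln(0.39)/43 = 0.0218979.
Memoryless: P(X > 10.7+57 | X > 10.7) = P(X > 57) = e^(−0.0218979·57) ≈ 0.2870.

0.2870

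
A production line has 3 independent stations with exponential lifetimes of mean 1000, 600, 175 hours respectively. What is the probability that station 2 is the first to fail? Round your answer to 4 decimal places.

0.1989

Rates: λ_i = 1/mean_i → 0.001, 0.00166667, 0.00571429; Σλ = 0.00838095.
P(station 2 first) = λ_2/Σλ = 0.00166667/0.00838095 ≈ 0.1989.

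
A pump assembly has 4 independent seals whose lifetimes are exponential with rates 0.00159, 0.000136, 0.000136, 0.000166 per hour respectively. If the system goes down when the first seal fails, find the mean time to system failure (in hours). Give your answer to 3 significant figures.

The time to first failure is exponential with rate Σλ = 0.00159 + 0.000136 + 0.000136 + 0.000166 = 0.002028.
E[min] = 1/Σλ = 1/0.002028 = 493.097 hours.

493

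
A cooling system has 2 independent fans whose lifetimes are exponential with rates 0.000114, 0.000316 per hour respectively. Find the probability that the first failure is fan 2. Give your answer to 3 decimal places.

0.735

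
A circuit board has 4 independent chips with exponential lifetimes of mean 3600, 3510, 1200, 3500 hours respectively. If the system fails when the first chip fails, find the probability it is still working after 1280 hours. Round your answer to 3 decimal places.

0.116

The first failure time is exponential with rate Σλ_i = 1/3600 + 1/3510 + 1/1200 + 1/3500 = 0.00168173 per hour.
P(min > 1280) = e^(−0.00168173·1280) = e^(−2.1526) ≈ 0.116.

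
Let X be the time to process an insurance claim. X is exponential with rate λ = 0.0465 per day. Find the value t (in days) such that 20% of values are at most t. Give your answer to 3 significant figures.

4.80

Set 1 − e^(−λt) = 0.2, so t = −ln(0.8)/λ = 0.22314/0.0465 ≈ 4.79879 days.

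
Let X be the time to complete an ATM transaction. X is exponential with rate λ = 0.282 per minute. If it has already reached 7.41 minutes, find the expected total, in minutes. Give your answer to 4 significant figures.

10.96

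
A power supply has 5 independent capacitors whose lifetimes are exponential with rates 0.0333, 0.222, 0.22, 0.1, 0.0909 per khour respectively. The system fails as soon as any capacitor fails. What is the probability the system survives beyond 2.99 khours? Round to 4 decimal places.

0.1364

The time to first failure is exponential with rate Σλ = 0.0333 + 0.222 + 0.22 + 0.1 + 0.0909 = 0.6662.
P(min > 2.99) = e^(−0.6662·2.99) = e^(−1.9919) ≈ 0.1364.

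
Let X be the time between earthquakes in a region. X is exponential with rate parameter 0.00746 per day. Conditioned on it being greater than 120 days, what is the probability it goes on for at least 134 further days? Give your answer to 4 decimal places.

0.3680

The exponential is memoryless, so the remaining time is again Exp(λ): the condition X > 120 is irrelevant.
P(X > 134) = e^(−0.99964) ≈ 0.3680.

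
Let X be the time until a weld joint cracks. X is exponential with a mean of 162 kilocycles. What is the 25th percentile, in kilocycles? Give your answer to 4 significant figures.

46.60

The rate is λ = 1/162 = 0.00617284 per kilocycle.
Set 1 − e^(−λt) = 0.25, so t = −ln(0.75)/λ = 0.28768/0.00617284 ≈ 46.6045 kilocycles.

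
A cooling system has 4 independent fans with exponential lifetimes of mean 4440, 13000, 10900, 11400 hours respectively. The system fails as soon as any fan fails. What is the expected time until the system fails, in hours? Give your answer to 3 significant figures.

2080

The first failure time is exponential with rate Σλ_i = 1/4440 + 1/13000 + 1/10900 + 1/11400 = 0.000481611 per hour.
E[min] = 1/Σλ = 1/0.000481611 = 2076.37 hours.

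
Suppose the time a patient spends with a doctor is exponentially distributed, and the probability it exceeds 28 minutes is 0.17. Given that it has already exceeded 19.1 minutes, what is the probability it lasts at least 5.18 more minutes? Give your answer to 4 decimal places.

From e^(−λ·28) = 0.17, λ = −ln(0.17)/28 = 0.0632842.
Memoryless: P(X > 19.1+5.18 | X > 19.1) = P(X > 5.18) = e^(−0.0632842·5.18) ≈ 0.7205.

0.7205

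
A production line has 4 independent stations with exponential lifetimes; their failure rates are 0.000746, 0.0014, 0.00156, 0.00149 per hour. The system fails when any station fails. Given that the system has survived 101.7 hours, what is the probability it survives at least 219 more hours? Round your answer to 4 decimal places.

0.3205

Time to first failure ~ Exp(Σλ) with Σλ = 0.005196.
By memorylessness, P(T > 101.7+219 | T > 101.7) = P(T > 219) = e^(−0.005196·219) ≈ 0.3205.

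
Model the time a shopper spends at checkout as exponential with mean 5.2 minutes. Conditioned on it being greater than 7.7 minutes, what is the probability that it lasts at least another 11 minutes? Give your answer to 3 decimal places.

The rate is λ = 1/5.2 = 0.192308 per minute.
By the memoryless property, P(X > 7.7+11 | X > 7.7) = P(X > 11).
P(X > 11) = e^(−2.1154) ≈ 0.121.

0.121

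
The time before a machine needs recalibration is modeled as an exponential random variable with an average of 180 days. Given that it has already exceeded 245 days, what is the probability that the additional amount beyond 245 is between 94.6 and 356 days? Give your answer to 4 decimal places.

The rate is λ = 1/180 = 0.00555556 per day.
Memoryless: the residual past 245 is again Exp(λ).
P(94.6 < residual < 356) = e^(−λ·94.6) − e^(−λ·356) = 0.59123 − 0.13838 ≈ 0.4529.

0.4529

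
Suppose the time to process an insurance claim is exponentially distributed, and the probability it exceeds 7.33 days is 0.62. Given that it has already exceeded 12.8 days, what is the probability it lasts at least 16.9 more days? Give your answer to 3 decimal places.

0.332

From e^(−λ·7.33) = 0.62, λ = −ln(0.62)/7.33 = 0.0652163.
Memoryless: P(X > 12.8+16.9 | X > 12.8) = P(X > 16.9) = e^(−0.0652163·16.9) ≈ 0.332.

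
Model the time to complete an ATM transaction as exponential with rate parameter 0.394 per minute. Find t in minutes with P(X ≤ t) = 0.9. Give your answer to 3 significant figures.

5.84

Set 1 − e^(−λt) = 0.9, so t = −ln(0.1)/λ = 2.3026/0.394 ≈ 5.84412 minutes.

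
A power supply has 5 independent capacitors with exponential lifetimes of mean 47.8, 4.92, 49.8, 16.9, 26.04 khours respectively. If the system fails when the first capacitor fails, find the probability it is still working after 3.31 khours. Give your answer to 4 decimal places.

The first failure time is exponential with rate Σλ_i = 1/47.8 + 1/4.92 + 1/49.8 + 1/16.9 + 1/26.04 = 0.341827 per khour.
P(min > 3.31) = e^(−0.341827·3.31) = e^(−1.1314) ≈ 0.3226.

0.3226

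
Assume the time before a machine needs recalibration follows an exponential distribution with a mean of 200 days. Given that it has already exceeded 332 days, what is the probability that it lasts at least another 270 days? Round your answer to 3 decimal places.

0.259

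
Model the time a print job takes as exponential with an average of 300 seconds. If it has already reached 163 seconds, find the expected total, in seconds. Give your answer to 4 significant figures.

463.0

The rate is λ = 1/300 = 0.00333333 per second.
By memorylessness, E[X | X > 163] = 163 + 1/λ = 163 + 300 = 463 seconds.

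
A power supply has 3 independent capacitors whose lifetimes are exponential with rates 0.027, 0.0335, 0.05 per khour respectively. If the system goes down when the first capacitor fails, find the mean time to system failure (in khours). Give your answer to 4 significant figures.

9.050

The time to first failure is exponential with rate Σλ = 0.027 + 0.0335 + 0.05 = 0.1105.
E[min] = 1/Σλ = 1/0.1105 = 9.04977 khours.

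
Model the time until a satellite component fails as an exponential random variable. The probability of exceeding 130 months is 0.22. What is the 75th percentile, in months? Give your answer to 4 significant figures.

e^(−λ·130) = 0.22 ⇒ λ = −ln(0.22)/130 = 0.0116471.
75th percentile: 1 − e^(−λt) = 0.75, t = −ln(0.25)/λ = 119.024 months.

119.0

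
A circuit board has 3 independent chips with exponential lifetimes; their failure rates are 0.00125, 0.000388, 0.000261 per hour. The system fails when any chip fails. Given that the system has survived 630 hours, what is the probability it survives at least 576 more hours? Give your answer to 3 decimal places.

Time to first failure ~ Exp(Σλ) with Σλ = 0.001899.
By memorylessness, P(T > 630+576 | T > 630) = P(T > 576) = e^(−0.001899·576) ≈ 0.335.

0.335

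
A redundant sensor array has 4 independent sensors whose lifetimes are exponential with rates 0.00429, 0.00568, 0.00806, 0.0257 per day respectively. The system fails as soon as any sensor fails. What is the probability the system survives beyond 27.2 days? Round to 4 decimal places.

The time to first failure is exponential with rate Σλ = 0.00429 + 0.00568 + 0.00806 + 0.0257 = 0.04373.
P(min > 27.2) = e^(−0.04373·27.2) = e^(−1.1895) ≈ 0.3044.

0.3044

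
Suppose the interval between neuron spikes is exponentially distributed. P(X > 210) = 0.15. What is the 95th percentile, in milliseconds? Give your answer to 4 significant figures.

e^(−λ·210) = 0.15 ⇒ λ = −ln(0.15)/210 = 0.0090339.
95th percentile: 1 − e^(−λt) = 0.95, t = −ln(0.05)/λ = 331.61 milliseconds.

331.6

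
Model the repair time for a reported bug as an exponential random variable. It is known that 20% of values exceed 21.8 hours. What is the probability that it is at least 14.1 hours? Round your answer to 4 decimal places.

0.3531

e^(−λ·21.8) = 0.20 ⇒ λ = −ln(0.20)/21.8 = 0.0738274.
P(X > 14.1) = e^(−0.0738274·14.1) = e^(−1.041) ≈ 0.3531.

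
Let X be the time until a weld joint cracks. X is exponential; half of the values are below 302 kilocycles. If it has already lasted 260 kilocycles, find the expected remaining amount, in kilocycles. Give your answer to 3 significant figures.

436

For an exponential, median = ln(2)/λ, so λ = ln 2 / 302 = 0.00229519 per kilocycle.
By memorylessness, the remaining amount past any threshold is again Exp(λ) with mean 1/λ = 435.694 kilocycles.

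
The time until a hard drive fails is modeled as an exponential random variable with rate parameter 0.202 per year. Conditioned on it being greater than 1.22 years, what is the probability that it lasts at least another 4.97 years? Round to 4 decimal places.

By the memoryless property, P(X > 1.22+4.97 | X > 1.22) = P(X > 4.97).
P(X > 4.97) = e^(−1.0039) ≈ 0.3664.

0.3664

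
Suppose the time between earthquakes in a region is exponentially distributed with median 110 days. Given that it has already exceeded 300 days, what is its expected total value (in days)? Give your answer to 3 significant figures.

For an exponential, median = ln(2)/λ, so λ = ln 2 / 110 = 0.00630134 per day.
By memorylessness, E[X | X > 300] = 300 + 1/λ = 300 + 158.696 = 458.696 days.

459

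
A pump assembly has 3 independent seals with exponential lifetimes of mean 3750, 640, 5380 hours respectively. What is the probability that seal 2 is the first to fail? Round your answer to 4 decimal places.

Rates: λ_i = 1/mean_i → 0.000266667, 0.0015625, 0.000185874; Σλ = 0.00201504.
P(seal 2 first) = λ_2/Σλ = 0.0015625/0.00201504 ≈ 0.7754.

0.7754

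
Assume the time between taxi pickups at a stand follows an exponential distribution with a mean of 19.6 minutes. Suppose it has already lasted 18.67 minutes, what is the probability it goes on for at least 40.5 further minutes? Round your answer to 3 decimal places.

The rate is λ = 1/19.6 = 0.0510204 per minute.
P(X > s+t | X > s) = e^(−λ(s+t))/e^(−λs) = e^(−λt), independent of s = 18.67.
P(X > 40.5) = e^(−2.0663) ≈ 0.127.

0.127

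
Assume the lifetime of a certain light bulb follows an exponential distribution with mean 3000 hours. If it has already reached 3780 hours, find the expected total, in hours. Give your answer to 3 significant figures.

The rate is λ = 1/3000 = 0.000333333 per hour.
By memorylessness, E[X | X > 3780] = 3780 + 1/λ = 3780 + 3000 = 6780 hours.

6780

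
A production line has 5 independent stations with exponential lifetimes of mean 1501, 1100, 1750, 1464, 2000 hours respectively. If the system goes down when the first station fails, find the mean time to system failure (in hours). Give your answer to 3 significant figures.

The first failure time is exponential with rate Σλ_i = 1/1501 + 1/1100 + 1/1750 + 1/1464 + 1/2000 = 0.0033298 per hour.
E[min] = 1/Σλ = 1/0.0033298 = 300.318 hours.

300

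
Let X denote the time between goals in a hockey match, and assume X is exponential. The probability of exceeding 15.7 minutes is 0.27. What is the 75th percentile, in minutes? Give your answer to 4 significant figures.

e^(−λ·15.7) = 0.27 ⇒ λ = −ln(0.27)/15.7 = 0.083397.
75th percentile: 1 − e^(−λt) = 0.75, t = −ln(0.25)/λ = 16.6228 minutes.

16.62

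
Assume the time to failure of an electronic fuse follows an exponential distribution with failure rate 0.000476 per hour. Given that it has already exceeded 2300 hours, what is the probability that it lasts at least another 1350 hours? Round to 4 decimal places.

0.5259

The exponential is memoryless, so the remaining time is again Exp(λ): the condition X > 2300 is irrelevant.
P(X > 1350) = e^(−0.6426) ≈ 0.5259.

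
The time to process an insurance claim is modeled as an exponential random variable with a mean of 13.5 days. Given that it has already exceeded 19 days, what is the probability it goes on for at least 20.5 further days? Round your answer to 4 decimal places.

The rate is λ = 1/13.5 = 0.0740741 per day.
P(X > s+t | X > s) = e^(−λ(s+t))/e^(−λs) = e^(−λt), independent of s = 19.
P(X > 20.5) = e^(−1.5185) ≈ 0.2190.

0.2190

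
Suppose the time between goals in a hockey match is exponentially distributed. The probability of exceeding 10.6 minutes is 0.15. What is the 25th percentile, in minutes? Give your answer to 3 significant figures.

e^(−λ·10.6) = 0.15 ⇒ λ = −ln(0.15)/10.6 = 0.178974.
25th percentile: 1 − e^(−λt) = 0.25, t = −ln(0.75)/λ = 1.6074 minutes.

1.61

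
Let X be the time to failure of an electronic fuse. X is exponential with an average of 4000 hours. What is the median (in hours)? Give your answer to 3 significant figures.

The rate is λ = 1/4000 = 0.00025 per hour.
Set 1 − e^(−λt) = 0.5, so t = −ln(0.5)/λ = 0.69315/0.00025 ≈ 2772.59 hours.

2770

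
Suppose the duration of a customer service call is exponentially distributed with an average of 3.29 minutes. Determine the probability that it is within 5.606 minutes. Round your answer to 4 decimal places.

0.8180

The rate is λ = 1/3.29 = 0.303951 per minute.
P(X ≤ 5.606) = 1 − e^(−λ·5.606) = 1 − e^(−1.704) ≈ 0.8180.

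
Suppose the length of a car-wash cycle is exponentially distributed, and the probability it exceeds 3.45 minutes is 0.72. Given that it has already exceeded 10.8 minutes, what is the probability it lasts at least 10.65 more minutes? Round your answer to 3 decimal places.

From e^(−λ·3.45) = 0.72, λ = −ln(0.72)/3.45 = 0.0952186.
Memoryless: P(X > 10.8+10.65 | X > 10.8) = P(X > 10.65) = e^(−0.0952186·10.65) ≈ 0.363.

0.363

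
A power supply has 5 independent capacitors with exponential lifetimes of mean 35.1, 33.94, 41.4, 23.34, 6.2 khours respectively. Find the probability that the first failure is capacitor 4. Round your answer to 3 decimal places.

0.150

Rates: λ_i = 1/mean_i → 0.02849, 0.0294638, 0.0241546, 0.0428449, 0.16129; Σλ = 0.286244.
P(capacitor 4 first) = λ_4/Σλ = 0.0428449/0.286244 ≈ 0.150.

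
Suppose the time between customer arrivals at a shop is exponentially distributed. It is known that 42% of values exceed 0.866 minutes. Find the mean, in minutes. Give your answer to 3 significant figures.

0.998

e^(−λ·0.866) = 0.42 ⇒ λ = −ln(0.42)/0.866 = 1.00173.
Mean = 1/λ = 0.99827 minutes.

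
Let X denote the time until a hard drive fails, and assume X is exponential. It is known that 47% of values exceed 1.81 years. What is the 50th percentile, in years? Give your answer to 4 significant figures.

1.662

e^(−λ·1.81) = 0.47 ⇒ λ = −ln(0.47)/1.81 = 0.41714.
50th percentile: 1 − e^(−λt) = 0.5, t = −ln(0.5)/λ = 1.66167 years.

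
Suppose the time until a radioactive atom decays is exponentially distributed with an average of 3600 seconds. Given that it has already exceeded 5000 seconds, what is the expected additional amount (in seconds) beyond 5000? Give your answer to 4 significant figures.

3600

The rate is λ = 1/3600 = 0.000277778 per second.
By memorylessness, the remaining amount past any threshold is again Exp(λ) with mean 1/λ = 3600 seconds.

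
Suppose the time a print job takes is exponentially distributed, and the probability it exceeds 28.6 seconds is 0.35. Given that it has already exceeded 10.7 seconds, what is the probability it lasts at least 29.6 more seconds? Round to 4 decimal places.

0.3374

From e^(−λ·28.6) = 0.35, λ = −ln(0.35)/28.6 = 0.0367071.
Memoryless: P(X > 10.7+29.6 | X > 10.7) = P(X > 29.6) = e^(−0.0367071·29.6) ≈ 0.3374.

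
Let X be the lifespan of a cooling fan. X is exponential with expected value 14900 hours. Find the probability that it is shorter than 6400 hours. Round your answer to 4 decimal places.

The rate is λ = 1/14900 = 0.0000671141 per hour.
P(X ≤ 6400) = 1 − e^(−λ·6400) = 1 − e^(−0.42953) ≈ 0.3492.

0.3492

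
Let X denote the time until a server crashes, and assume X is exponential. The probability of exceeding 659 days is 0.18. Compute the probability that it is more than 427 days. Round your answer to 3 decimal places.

0.329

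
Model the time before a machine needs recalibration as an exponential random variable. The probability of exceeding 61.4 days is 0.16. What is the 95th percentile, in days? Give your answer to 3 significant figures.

e^(−λ·61.4) = 0.16 ⇒ λ = −ln(0.16)/61.4 = 0.0298466.
95th percentile: 1 − e^(−λt) = 0.95, t = −ln(0.05)/λ = 100.371 days.

100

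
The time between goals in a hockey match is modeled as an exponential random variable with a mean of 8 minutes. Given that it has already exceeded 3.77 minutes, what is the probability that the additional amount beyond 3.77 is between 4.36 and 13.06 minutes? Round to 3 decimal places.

The rate is λ = 1/8 = 0.125 per minute.
Memoryless: the residual past 3.77 is again Exp(λ).
P(4.36 < residual < 13.06) = e^(−λ·4.36) − e^(−λ·13.06) = 0.57984 − 0.19544 ≈ 0.384.

0.384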